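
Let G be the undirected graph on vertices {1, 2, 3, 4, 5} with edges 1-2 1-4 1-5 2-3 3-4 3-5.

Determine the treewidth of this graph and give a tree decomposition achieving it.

Treewidth 2.
One optimal decomposition is:
Bags: B1 = {1, 3, 4}  B2 = {1, 3, 5}  B3 = {1, 2, 3}
Tree: B1–B2, B2–B3

The largest bag has 3 vertices, giving width 2; this decomposition certifies tw(G) ≤ 2. The edges 4–3–5–1–4 form a cycle, so G is not a tree and its treewidth is at least 2. The upper and lower bounds meet at 2, so that is the treewidth.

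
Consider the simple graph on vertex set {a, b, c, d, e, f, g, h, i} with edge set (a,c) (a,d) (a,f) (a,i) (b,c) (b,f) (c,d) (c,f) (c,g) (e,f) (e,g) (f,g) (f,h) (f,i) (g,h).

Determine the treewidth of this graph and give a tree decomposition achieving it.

Each bag holds 3 vertices, so the decomposition has width 2, which upper-bounds the treewidth. Conversely, {a, c, d} is a clique of size 3, and the vertices of any clique must share a bag in every tree decomposition; so some bag has ≥ 3 vertices and tw(G) ≥ 2. The upper and lower bounds meet at 2, so that is the treewidth.

Treewidth 2.
Bags: B1 = {a, c, f}  B2 = {c, f, g}  B3 = {a, f, i}  B4 = {f, g, h}  B5 = {e, f, g}  B6 = {b, c, f}  B7 = {a, c, d}
Tree: B1–B2, B1–B3, B2–B4, B2–B5, B1–B6, B1–B7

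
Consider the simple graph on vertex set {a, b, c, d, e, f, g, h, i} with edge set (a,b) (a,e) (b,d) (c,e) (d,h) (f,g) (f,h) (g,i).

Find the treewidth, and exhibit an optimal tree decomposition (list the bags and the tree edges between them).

Treewidth 1.
One such decomposition:
Bags: B1 = {c, e}  B2 = {a, e}  B3 = {a, b}  B4 = {b, d}  B5 = {d, h}  B6 = {f, h}  B7 = {f, g}  B8 = {g, i}
Tree: B1–B2, B2–B3, B3–B4, B4–B5, B5–B6, B6–B7, B7–B8

The largest bag has 2 vertices, giving width 1; this decomposition certifies tw(G) ≤ 1. G has an edge, so its treewidth is at least 1. Combining the bounds, tw(G) = 1.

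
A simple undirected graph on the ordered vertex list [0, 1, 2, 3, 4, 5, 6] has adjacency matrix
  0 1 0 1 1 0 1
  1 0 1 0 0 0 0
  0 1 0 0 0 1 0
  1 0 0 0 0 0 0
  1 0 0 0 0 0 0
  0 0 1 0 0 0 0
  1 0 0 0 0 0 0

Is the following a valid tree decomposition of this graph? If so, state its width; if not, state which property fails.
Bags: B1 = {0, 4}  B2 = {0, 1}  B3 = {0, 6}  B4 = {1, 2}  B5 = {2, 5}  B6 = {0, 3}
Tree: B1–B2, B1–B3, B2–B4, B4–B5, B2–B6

Vertex coverage: the bags together contain {0, 1, 2, 3, 4, 5, 6}, the full vertex set. Edge coverage: each edge of G has both endpoints in at least one bag. Running intersection: for every vertex, the bags containing it form a connected subtree. All three properties hold, so this is a valid tree decomposition of width max|bag| − 1 = 1, and hence tw(G) ≤ 1.

Yes; width 1.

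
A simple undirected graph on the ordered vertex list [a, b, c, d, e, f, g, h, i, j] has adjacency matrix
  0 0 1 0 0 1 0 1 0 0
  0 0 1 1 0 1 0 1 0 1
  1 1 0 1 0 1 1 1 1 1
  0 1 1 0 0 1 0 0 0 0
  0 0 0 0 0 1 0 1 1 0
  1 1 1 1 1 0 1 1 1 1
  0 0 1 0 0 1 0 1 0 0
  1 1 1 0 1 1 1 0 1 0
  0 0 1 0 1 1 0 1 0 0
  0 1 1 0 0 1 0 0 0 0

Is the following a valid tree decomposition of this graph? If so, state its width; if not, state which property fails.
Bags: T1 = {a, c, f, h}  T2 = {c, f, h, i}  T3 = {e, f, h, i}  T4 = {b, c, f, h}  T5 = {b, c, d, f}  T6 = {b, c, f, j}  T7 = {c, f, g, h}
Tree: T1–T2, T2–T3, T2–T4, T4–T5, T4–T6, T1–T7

Checking the three conditions: (i) the bags cover all of {a, b, c, d, e, f, g, h, i, j}; (ii) for each edge, some bag contains both endpoints; (iii) the bags containing any fixed vertex form a subtree. All hold, so the decomposition is valid with width 4 − 1 = 3.

Yes; width 3.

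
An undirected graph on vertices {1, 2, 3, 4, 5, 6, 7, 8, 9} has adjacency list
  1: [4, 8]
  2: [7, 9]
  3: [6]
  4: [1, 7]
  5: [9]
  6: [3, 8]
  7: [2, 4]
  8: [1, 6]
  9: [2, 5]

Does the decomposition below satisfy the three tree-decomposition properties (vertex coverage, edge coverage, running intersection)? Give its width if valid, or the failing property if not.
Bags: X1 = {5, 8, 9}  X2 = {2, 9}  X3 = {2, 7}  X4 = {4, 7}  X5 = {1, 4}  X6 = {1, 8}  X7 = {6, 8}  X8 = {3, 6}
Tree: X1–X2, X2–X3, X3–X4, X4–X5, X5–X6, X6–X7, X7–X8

A tree decomposition must satisfy three properties: every vertex lies in some bag; for every edge, both endpoints lie together in some bag; and for every vertex, the bags containing it form a connected subtree. Here bags containing vertex 8 are not connected in the tree, so the decomposition is invalid.

No — bags containing vertex 8 are not connected in the tree.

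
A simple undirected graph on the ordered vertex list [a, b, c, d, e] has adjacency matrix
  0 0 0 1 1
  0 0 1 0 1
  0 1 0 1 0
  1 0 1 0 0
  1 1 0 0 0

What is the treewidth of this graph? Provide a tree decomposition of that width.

Treewidth 2.
One such decomposition:
Bags: B1 = {b, c, e}  B2 = {a, c, e}  B3 = {a, c, d}
Tree: B1–B2, B2–B3

The largest bag has 3 vertices, giving width 2; this decomposition certifies tw(G) ≤ 2. The edges c–b–e–a–d–c form a cycle, so G is not a tree and its treewidth is at least 2. The upper and lower bounds meet at 2, so that is the treewidth.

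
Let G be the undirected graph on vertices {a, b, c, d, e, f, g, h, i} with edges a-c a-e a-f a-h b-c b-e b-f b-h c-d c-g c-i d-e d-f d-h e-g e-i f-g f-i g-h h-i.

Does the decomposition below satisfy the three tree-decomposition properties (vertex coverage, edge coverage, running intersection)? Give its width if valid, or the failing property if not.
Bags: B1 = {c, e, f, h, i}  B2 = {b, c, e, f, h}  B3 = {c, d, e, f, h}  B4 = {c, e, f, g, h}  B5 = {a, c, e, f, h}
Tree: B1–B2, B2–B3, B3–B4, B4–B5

Every vertex of G appears in some bag (union = {a, b, c, d, e, f, g, h, i}); every edge is covered by a bag; and for each vertex v the set of bags containing v is connected in the bag tree. The decomposition is therefore valid. The largest bag has 5 vertices, so the width is 4.

Yes; width 4.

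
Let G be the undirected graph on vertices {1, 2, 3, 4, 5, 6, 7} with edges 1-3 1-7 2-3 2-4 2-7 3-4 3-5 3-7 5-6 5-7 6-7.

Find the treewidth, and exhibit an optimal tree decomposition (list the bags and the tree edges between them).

Treewidth 2.
Bags: B1 = {3, 5, 7}  B2 = {1, 3, 7}  B3 = {5, 6, 7}  B4 = {2, 3, 7}  B5 = {2, 3, 4}
Tree: B1–B2, B1–B3, B1–B4, B4–B5

The largest bag has 3 vertices, giving width 2; this decomposition certifies tw(G) ≤ 2. For the lower bound, the 3 vertices {2, 3, 4} are pairwise adjacent, and any tree decomposition puts a clique entirely inside one bag — forcing width ≥ 2. Hence tw(G) = 2 exactly.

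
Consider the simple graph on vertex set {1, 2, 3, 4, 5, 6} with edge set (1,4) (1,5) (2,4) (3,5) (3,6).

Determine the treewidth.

1

A width-1 tree decomposition is:
Bags: B1 = {3, 5}  B2 = {3, 6}  B3 = {1, 5}  B4 = {1, 4}  B5 = {2, 4}
Tree: B1–B2, B1–B3, B3–B4, B4–B5
Each bag holds 2 vertices, so the decomposition has width 1, which upper-bounds the treewidth. Since G has at least one edge (e.g. 3–5), it is not an edgeless graph, so tw(G) ≥ 1. Combining the bounds, tw(G) = 1.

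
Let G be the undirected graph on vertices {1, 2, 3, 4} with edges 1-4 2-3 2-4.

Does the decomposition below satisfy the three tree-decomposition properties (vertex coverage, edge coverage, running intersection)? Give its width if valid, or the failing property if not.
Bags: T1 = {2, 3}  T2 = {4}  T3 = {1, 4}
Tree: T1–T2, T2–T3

A tree decomposition must satisfy three properties: every vertex lies in some bag; for every edge, both endpoints lie together in some bag; and for every vertex, the bags containing it form a connected subtree. Here edge (2,4) lies in no bag, so the decomposition is invalid.

No — edge (2,4) lies in no bag.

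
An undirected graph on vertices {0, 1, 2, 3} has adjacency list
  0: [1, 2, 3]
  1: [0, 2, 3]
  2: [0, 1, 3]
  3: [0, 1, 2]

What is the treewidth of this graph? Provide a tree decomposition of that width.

A single bag containing all 4 vertices is trivially a valid decomposition of width 3. Conversely, {0, 1, 2, 3} is a clique of size 4, and the vertices of any clique must share a bag in every tree decomposition; so some bag has ≥ 4 vertices and tw(G) ≥ 3. Therefore the treewidth is 3.

Treewidth 3.
Bags: B1 = {0, 1, 2, 3}
Tree: (single bag)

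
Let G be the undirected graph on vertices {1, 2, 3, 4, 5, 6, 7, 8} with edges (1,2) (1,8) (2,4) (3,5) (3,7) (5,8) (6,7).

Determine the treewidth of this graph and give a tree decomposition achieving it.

The largest bag has 2 vertices, giving width 1; this decomposition certifies tw(G) ≤ 1. G has an edge, so its treewidth is at least 1. Combining the bounds, tw(G) = 1.

Treewidth 1.
One optimal decomposition is:
Bags: B1 = {6, 7}  B2 = {3, 7}  B3 = {3, 5}  B4 = {5, 8}  B5 = {1, 8}  B6 = {1, 2}  B7 = {2, 4}
Tree: B1–B2, B2–B3, B3–B4, B4–B5, B5–B6, B6–B7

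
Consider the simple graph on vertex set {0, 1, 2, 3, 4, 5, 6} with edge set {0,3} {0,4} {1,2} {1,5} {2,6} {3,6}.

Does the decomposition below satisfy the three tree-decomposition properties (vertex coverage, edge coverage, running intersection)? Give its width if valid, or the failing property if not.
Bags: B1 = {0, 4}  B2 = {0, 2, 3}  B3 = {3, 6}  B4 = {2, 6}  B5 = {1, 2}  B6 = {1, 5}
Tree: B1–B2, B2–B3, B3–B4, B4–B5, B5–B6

A tree decomposition must satisfy three properties: every vertex lies in some bag; for every edge, both endpoints lie together in some bag; and for every vertex, the bags containing it form a connected subtree. Here bags containing vertex 2 are not connected in the tree, so the decomposition is invalid.

No — bags containing vertex 2 are not connected in the tree.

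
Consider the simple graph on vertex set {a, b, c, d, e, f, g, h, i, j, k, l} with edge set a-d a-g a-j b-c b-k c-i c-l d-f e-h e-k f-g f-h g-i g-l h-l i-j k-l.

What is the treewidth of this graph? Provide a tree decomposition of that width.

Treewidth 3.
One such decomposition:
Bags: B1 = {b, e, h, k}  B2 = {b, h, k, l}  B3 = {b, c, h, l}  B4 = {c, f, h, l}  B5 = {c, f, g, l}  B6 = {c, f, g, i}  B7 = {d, f, g, i}  B8 = {a, d, g, i}  B9 = {a, d, i, j}
Tree: B1–B2, B2–B3, B3–B4, B4–B5, B5–B6, B6–B7, B7–B8, B8–B9

Each bag holds 4 vertices, so the decomposition has width 3, which upper-bounds the treewidth. For the lower bound: the 4 vertex sets {b,e,k}, {h}, {l}, {c,f,g,i} are disjoint, each induces a connected subgraph, and every pair is joined by at least one edge of G. Contracting each set to a single vertex therefore yields K_{4} as a minor, and since treewidth is minor-monotone, tw(G) ≥ tw(K_{4}) = 3. Therefore the treewidth is 3.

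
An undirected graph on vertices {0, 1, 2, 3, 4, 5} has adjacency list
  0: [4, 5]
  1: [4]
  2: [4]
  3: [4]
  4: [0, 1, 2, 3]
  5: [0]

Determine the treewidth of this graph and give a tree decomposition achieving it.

Each bag holds 2 vertices, so the decomposition has width 1, which upper-bounds the treewidth. Any graph with an edge has treewidth ≥ 1, and G has the edge 1–4. Hence tw(G) = 1 exactly.

Treewidth 1.
Bags: B1 = {1, 4}  B2 = {2, 4}  B3 = {0, 4}  B4 = {0, 5}  B5 = {3, 4}
Tree: B1–B2, B2–B3, B3–B4, B2–B5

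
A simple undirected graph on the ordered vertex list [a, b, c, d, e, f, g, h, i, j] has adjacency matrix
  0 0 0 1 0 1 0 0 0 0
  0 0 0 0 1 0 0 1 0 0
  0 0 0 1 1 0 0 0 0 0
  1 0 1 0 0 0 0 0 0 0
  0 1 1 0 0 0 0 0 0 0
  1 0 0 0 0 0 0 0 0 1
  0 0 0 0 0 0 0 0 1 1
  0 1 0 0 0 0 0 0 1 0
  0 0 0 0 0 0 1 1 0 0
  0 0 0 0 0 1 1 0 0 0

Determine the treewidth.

2

A width-2 tree decomposition is:
Bags: B1 = {g, h, i}  B2 = {g, h, j}  B3 = {f, h, j}  B4 = {a, f, h}  B5 = {a, d, h}  B6 = {c, d, h}  B7 = {c, e, h}  B8 = {b, e, h}
Tree: B1–B2, B2–B3, B3–B4, B4–B5, B5–B6, B6–B7, B7–B8
The largest bag has 3 vertices, giving width 2; this decomposition certifies tw(G) ≤ 2. The edges h–i–g–j–f–a–d–c–e–b–h form a cycle, so G is not a tree and its treewidth is at least 2. Therefore the treewidth is 2.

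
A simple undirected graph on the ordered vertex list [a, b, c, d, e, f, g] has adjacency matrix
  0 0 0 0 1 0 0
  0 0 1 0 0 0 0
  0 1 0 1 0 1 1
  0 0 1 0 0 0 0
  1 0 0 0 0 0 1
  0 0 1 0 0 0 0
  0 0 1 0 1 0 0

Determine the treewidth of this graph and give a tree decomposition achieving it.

Treewidth 1.
One such decomposition:
Bags: B1 = {c, f}  B2 = {c, d}  B3 = {c, g}  B4 = {e, g}  B5 = {a, e}  B6 = {b, c}
Tree: B1–B2, B2–B3, B3–B4, B4–B5, B1–B6

Every bag has size at most 2, so the width is 2 − 1 = 1 and tw(G) ≤ 1. G has an edge, so its treewidth is at least 1. The upper and lower bounds meet at 1, so that is the treewidth.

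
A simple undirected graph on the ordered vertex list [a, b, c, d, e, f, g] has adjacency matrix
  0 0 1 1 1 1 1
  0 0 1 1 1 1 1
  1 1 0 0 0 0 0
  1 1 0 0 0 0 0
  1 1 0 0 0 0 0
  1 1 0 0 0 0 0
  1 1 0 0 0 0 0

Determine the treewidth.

A width-2 tree decomposition is:
Bags: B1 = {a, b, c}  B2 = {a, b, e}  B3 = {a, b, f}  B4 = {a, b, g}  B5 = {a, b, d}
Tree: B1–B2, B2–B3, B3–B4, B4–B5
The largest bag has 3 vertices, giving width 2; this decomposition certifies tw(G) ≤ 2. For the lower bound, G contains the cycle a–c–b–e–a, so G is not a forest; only forests have treewidth ≤ 1, hence tw(G) ≥ 2. Combining the bounds, tw(G) = 2.

2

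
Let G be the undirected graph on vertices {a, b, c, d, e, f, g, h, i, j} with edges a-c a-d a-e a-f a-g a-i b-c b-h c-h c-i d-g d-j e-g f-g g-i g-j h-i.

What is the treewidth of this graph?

A width-2 tree decomposition is:
Bags: B1 = {d, g, j}  B2 = {a, d, g}  B3 = {a, g, i}  B4 = {a, c, i}  B5 = {c, h, i}  B6 = {b, c, h}  B7 = {a, f, g}  B8 = {a, e, g}
Tree: B1–B2, B2–B3, B3–B4, B4–B5, B5–B6, B3–B7, B3–B8
Each bag holds 3 vertices, so the decomposition has width 2, which upper-bounds the treewidth. On the other hand G contains the 3-clique {d, g, j}. A clique must lie in a single bag of any decomposition, so no decomposition can have width below 2. Therefore the treewidth is 2.

2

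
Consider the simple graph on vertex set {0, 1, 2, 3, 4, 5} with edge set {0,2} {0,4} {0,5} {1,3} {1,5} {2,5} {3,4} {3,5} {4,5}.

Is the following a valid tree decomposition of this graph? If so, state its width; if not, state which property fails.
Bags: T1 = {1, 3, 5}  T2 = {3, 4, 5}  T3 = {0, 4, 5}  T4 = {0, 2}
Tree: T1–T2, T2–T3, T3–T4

No — edge (5,2) lies in no bag.

A tree decomposition must satisfy three properties: every vertex lies in some bag; for every edge, both endpoints lie together in some bag; and for every vertex, the bags containing it form a connected subtree. Here edge (5,2) lies in no bag, so the decomposition is invalid.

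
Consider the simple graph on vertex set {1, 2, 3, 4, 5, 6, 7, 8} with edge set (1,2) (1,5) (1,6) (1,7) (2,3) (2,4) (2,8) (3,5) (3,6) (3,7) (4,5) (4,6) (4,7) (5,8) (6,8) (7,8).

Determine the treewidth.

4

A width-4 tree decomposition is:
Bags: B1 = {1, 3, 4, 5, 8}  B2 = {1, 3, 4, 7, 8}  B3 = {1, 3, 4, 6, 8}  B4 = {1, 2, 3, 4, 8}
Tree: B1–B2, B2–B3, B3–B4
The largest bag has 5 vertices, giving width 4; this decomposition certifies tw(G) ≤ 4. For the lower bound: the 5 vertex sets {4,5}, {7,8}, {1,6}, {3}, {2} are disjoint, each induces a connected subgraph, and every pair is joined by at least one edge of G. Contracting each set to a single vertex therefore yields K_{5} as a minor, and since treewidth is minor-monotone, tw(G) ≥ tw(K_{5}) = 4. Therefore the treewidth is 4.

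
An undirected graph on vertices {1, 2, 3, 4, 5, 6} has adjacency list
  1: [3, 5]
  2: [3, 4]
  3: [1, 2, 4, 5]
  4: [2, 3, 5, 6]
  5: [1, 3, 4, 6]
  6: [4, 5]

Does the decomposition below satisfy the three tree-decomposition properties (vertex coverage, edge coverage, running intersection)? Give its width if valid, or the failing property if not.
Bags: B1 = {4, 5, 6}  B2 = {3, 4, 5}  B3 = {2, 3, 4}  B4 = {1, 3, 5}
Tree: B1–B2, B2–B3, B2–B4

Yes; width 2.

Every vertex of G appears in some bag (union = {1, 2, 3, 4, 5, 6}); every edge is covered by a bag; and for each vertex v the set of bags containing v is connected in the bag tree. The decomposition is therefore valid. The largest bag has 3 vertices, so the width is 2.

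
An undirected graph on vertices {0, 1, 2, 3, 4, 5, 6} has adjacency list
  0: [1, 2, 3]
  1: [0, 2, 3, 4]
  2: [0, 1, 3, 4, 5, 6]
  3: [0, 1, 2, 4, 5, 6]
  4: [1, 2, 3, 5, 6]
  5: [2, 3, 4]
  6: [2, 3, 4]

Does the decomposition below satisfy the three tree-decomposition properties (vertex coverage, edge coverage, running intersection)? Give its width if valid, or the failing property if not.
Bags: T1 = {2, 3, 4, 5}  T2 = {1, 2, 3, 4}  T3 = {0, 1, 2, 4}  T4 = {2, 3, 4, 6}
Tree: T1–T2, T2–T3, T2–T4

A tree decomposition must satisfy three properties: every vertex lies in some bag; for every edge, both endpoints lie together in some bag; and for every vertex, the bags containing it form a connected subtree. Here edge (3,0) lies in no bag, so the decomposition is invalid.

No — edge (3,0) lies in no bag.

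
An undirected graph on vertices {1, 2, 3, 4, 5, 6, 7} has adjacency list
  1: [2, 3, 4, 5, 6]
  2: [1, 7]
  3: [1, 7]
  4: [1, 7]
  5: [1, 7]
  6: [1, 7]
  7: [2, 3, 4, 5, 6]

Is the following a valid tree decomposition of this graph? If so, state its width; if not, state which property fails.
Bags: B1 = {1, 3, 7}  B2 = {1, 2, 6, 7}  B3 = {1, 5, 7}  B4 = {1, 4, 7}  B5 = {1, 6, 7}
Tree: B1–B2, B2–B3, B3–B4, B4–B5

A tree decomposition must satisfy three properties: every vertex lies in some bag; for every edge, both endpoints lie together in some bag; and for every vertex, the bags containing it form a connected subtree. Here bags containing vertex 6 are not connected in the tree, so the decomposition is invalid.

No — bags containing vertex 6 are not connected in the tree.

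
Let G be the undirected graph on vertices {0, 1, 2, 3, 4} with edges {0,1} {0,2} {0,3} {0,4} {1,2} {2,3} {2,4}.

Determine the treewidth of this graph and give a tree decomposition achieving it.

Every bag has size at most 3, so the width is 3 − 1 = 2 and tw(G) ≤ 2. For the lower bound, the 3 vertices {0, 1, 2} are pairwise adjacent, and any tree decomposition puts a clique entirely inside one bag — forcing width ≥ 2. Combining the bounds, tw(G) = 2.

Treewidth 2.
Bags: B1 = {0, 1, 2}  B2 = {0, 2, 3}  B3 = {0, 2, 4}
Tree: B1–B2, B1–B3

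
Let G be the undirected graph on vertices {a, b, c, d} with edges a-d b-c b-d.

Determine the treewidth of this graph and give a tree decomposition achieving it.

Each bag holds 2 vertices, so the decomposition has width 1, which upper-bounds the treewidth. G has an edge, so its treewidth is at least 1. Hence tw(G) = 1 exactly.

Treewidth 1.
One such decomposition:
Bags: B1 = {b, c}  B2 = {b, d}  B3 = {a, d}
Tree: B1–B2, B2–B3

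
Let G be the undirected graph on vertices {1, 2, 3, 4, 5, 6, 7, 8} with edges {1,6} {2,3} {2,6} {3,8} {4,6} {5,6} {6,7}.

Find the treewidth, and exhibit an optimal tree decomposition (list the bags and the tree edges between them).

Every bag has size at most 2, so the width is 2 − 1 = 1 and tw(G) ≤ 1. G has an edge, so its treewidth is at least 1. The upper and lower bounds meet at 1, so that is the treewidth.

Treewidth 1.
One such decomposition:
Bags: B1 = {5, 6}  B2 = {1, 6}  B3 = {4, 6}  B4 = {2, 6}  B5 = {6, 7}  B6 = {2, 3}  B7 = {3, 8}
Tree: B1–B2, B1–B3, B2–B4, B2–B5, B4–B6, B6–B7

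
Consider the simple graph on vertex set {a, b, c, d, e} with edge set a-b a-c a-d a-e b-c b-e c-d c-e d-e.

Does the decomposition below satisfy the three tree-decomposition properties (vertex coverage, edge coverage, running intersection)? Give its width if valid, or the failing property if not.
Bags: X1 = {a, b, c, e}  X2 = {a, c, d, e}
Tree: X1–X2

Checking the three conditions: (i) the bags cover all of {a, b, c, d, e}; (ii) for each edge, some bag contains both endpoints; (iii) the bags containing any fixed vertex form a subtree. All hold, so the decomposition is valid with width 4 − 1 = 3.

Yes; width 3.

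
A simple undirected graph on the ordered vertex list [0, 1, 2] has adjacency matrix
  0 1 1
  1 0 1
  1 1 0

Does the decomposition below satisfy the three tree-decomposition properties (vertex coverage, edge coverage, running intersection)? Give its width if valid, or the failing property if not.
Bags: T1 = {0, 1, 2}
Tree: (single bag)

Vertex coverage: the bags together contain {0, 1, 2}, the full vertex set. Edge coverage: each edge of G has both endpoints in at least one bag. Running intersection: for every vertex, the bags containing it form a connected subtree. All three properties hold, so this is a valid tree decomposition of width max|bag| − 1 = 2, and hence tw(G) ≤ 2.

Yes; width 2.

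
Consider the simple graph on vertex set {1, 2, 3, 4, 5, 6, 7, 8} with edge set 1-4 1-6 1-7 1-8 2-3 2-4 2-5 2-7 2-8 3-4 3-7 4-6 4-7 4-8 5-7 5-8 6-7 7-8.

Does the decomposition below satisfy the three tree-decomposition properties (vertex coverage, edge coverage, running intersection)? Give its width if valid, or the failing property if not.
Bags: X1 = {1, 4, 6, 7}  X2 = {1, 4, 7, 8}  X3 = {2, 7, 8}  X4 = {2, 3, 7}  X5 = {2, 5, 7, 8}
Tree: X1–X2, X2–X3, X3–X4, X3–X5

No — edge (4,2) lies in no bag.

A tree decomposition must satisfy three properties: every vertex lies in some bag; for every edge, both endpoints lie together in some bag; and for every vertex, the bags containing it form a connected subtree. Here edge (4,2) lies in no bag, so the decomposition is invalid.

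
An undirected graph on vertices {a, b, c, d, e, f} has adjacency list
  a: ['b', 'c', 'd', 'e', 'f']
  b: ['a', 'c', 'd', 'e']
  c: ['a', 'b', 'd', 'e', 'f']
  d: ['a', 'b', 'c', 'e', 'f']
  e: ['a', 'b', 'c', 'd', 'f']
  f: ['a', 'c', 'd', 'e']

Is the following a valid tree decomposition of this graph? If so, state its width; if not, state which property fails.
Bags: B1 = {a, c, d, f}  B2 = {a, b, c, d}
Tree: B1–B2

A tree decomposition must satisfy three properties: every vertex lies in some bag; for every edge, both endpoints lie together in some bag; and for every vertex, the bags containing it form a connected subtree. Here vertex e appears in no bag, so the decomposition is invalid.

No — vertex e appears in no bag.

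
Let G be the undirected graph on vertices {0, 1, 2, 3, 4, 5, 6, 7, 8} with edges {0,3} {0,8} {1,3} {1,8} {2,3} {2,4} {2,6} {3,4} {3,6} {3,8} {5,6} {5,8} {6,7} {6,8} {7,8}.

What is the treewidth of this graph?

A width-2 tree decomposition is:
Bags: B1 = {3, 6, 8}  B2 = {2, 3, 6}  B3 = {6, 7, 8}  B4 = {1, 3, 8}  B5 = {2, 3, 4}  B6 = {0, 3, 8}  B7 = {5, 6, 8}
Tree: B1–B2, B1–B3, B1–B4, B2–B5, B1–B6, B1–B7
Each bag holds 3 vertices, so the decomposition has width 2, which upper-bounds the treewidth. On the other hand G contains the 3-clique {0, 3, 8}. A clique must lie in a single bag of any decomposition, so no decomposition can have width below 2. Hence tw(G) = 2 exactly.

2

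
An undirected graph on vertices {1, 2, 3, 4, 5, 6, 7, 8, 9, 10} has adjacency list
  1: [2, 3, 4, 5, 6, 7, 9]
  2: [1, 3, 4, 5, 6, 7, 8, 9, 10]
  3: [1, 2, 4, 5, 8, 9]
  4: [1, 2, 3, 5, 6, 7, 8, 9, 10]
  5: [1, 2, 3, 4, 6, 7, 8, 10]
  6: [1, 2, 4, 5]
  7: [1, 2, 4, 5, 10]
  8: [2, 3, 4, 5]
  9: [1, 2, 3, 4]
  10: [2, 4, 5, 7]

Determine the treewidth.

4

A width-4 tree decomposition is:
Bags: B1 = {1, 2, 4, 5, 7}  B2 = {2, 4, 5, 7, 10}  B3 = {1, 2, 3, 4, 5}  B4 = {1, 2, 4, 5, 6}  B5 = {2, 3, 4, 5, 8}  B6 = {1, 2, 3, 4, 9}
Tree: B1–B2, B1–B3, B3–B4, B3–B5, B3–B6
The largest bag has 5 vertices, giving width 4; this decomposition certifies tw(G) ≤ 4. On the other hand G contains the 5-clique {1, 2, 3, 4, 9}. A clique must lie in a single bag of any decomposition, so no decomposition can have width below 4. Combining the bounds, tw(G) = 4.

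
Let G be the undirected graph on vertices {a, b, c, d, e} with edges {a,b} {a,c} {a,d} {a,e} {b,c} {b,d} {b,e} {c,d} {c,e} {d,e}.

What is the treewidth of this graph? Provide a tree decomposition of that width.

With just one bag of size 5, the width is 5 − 1 = 4, so tw(G) ≤ 4. On the other hand G contains the 5-clique {a, b, c, d, e}. A clique must lie in a single bag of any decomposition, so no decomposition can have width below 4. Therefore the treewidth is 4.

Treewidth 4.
One such decomposition:
Bags: B1 = {a, b, c, d, e}
Tree: (single bag)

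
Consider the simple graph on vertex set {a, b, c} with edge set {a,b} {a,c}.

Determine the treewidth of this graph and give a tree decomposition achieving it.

Treewidth 1.
One such decomposition:
Bags: B1 = {a, b}  B2 = {a, c}
Tree: B1–B2

Every bag has size at most 2, so the width is 2 − 1 = 1 and tw(G) ≤ 1. Any graph with an edge has treewidth ≥ 1, and G has the edge a–b. Hence tw(G) = 1 exactly.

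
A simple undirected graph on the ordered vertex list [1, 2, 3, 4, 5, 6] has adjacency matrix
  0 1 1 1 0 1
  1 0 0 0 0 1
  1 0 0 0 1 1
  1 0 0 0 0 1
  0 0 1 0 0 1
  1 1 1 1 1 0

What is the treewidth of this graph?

2

A width-2 tree decomposition is:
Bags: B1 = {1, 4, 6}  B2 = {1, 3, 6}  B3 = {1, 2, 6}  B4 = {3, 5, 6}
Tree: B1–B2, B1–B3, B2–B4
The largest bag has 3 vertices, giving width 2; this decomposition certifies tw(G) ≤ 2. For the lower bound, the 3 vertices {1, 2, 6} are pairwise adjacent, and any tree decomposition puts a clique entirely inside one bag — forcing width ≥ 2. Hence tw(G) = 2 exactly.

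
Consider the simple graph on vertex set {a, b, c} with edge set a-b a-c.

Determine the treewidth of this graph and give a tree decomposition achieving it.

Treewidth 1.
Bags: B1 = {a, c}  B2 = {a, b}
Tree: B1–B2

Each bag holds 2 vertices, so the decomposition has width 1, which upper-bounds the treewidth. Any graph with an edge has treewidth ≥ 1, and G has the edge a–c. The upper and lower bounds meet at 1, so that is the treewidth.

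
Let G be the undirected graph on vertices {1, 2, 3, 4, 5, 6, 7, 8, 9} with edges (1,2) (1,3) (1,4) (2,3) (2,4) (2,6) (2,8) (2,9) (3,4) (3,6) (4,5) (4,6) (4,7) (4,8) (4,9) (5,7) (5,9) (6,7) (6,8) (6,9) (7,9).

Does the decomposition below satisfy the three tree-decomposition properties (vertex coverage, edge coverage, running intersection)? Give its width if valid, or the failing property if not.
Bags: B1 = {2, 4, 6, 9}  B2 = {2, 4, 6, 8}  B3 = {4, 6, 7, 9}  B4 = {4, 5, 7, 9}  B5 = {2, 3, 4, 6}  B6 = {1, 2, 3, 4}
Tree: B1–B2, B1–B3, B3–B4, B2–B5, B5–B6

Yes; width 3.

Vertex coverage: the bags together contain {1, 2, 3, 4, 5, 6, 7, 8, 9}, the full vertex set. Edge coverage: each edge of G has both endpoints in at least one bag. Running intersection: for every vertex, the bags containing it form a connected subtree. All three properties hold, so this is a valid tree decomposition of width max|bag| − 1 = 3, and hence tw(G) ≤ 3.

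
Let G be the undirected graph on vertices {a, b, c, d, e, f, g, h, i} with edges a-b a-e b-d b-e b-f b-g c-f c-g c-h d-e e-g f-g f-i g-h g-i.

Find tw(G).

2

A width-2 tree decomposition is:
Bags: B1 = {b, f, g}  B2 = {c, f, g}  B3 = {b, e, g}  B4 = {a, b, e}  B5 = {b, d, e}  B6 = {c, g, h}  B7 = {f, g, i}
Tree: B1–B2, B1–B3, B3–B4, B3–B5, B2–B6, B1–B7
The largest bag has 3 vertices, giving width 2; this decomposition certifies tw(G) ≤ 2. For the lower bound, the 3 vertices {b, d, e} are pairwise adjacent, and any tree decomposition puts a clique entirely inside one bag — forcing width ≥ 2. Hence tw(G) = 2 exactly.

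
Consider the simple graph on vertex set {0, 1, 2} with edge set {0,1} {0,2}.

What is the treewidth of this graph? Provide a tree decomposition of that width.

Every bag has size at most 2, so the width is 2 − 1 = 1 and tw(G) ≤ 1. Any graph with an edge has treewidth ≥ 1, and G has the edge 1–0. Hence tw(G) = 1 exactly.

Treewidth 1.
One optimal decomposition is:
Bags: B1 = {0, 1}  B2 = {0, 2}
Tree: B1–B2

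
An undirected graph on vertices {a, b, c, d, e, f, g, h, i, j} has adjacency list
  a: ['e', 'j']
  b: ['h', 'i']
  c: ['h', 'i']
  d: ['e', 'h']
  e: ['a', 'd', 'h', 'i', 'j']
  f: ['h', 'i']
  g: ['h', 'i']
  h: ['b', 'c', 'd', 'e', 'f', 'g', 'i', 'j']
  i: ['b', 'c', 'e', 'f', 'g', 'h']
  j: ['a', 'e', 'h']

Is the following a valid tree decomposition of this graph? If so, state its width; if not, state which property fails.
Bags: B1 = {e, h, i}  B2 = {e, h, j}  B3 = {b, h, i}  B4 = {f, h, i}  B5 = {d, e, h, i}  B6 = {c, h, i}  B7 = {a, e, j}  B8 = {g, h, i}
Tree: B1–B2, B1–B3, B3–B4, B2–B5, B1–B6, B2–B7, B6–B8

No — bags containing vertex i are not connected in the tree.

A tree decomposition must satisfy three properties: every vertex lies in some bag; for every edge, both endpoints lie together in some bag; and for every vertex, the bags containing it form a connected subtree. Here bags containing vertex i are not connected in the tree, so the decomposition is invalid.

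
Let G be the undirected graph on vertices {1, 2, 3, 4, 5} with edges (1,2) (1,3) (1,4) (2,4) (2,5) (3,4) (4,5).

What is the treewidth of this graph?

A width-2 tree decomposition is:
Bags: B1 = {1, 3, 4}  B2 = {1, 2, 4}  B3 = {2, 4, 5}
Tree: B1–B2, B2–B3
Each bag holds 3 vertices, so the decomposition has width 2, which upper-bounds the treewidth. For the lower bound, the 3 vertices {1, 2, 4} are pairwise adjacent, and any tree decomposition puts a clique entirely inside one bag — forcing width ≥ 2. The upper and lower bounds meet at 2, so that is the treewidth.

2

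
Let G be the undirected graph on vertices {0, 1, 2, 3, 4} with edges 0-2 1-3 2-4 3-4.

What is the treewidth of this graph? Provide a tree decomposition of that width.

Treewidth 1.
One such decomposition:
Bags: B1 = {1, 3}  B2 = {3, 4}  B3 = {2, 4}  B4 = {0, 2}
Tree: B1–B2, B2–B3, B3–B4

Every bag has size at most 2, so the width is 2 − 1 = 1 and tw(G) ≤ 1. Any graph with an edge has treewidth ≥ 1, and G has the edge 1–3. Combining the bounds, tw(G) = 1.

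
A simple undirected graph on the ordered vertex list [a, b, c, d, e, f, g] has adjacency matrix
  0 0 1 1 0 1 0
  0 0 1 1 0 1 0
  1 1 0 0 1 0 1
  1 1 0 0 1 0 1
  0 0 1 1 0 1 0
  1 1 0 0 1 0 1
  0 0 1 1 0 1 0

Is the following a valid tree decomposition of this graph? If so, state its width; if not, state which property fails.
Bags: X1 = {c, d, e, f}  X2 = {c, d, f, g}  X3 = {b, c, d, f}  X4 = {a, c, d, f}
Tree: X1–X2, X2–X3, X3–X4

Every vertex of G appears in some bag (union = {a, b, c, d, e, f, g}); every edge is covered by a bag; and for each vertex v the set of bags containing v is connected in the bag tree. The decomposition is therefore valid. The largest bag has 4 vertices, so the width is 3.

Yes; width 3.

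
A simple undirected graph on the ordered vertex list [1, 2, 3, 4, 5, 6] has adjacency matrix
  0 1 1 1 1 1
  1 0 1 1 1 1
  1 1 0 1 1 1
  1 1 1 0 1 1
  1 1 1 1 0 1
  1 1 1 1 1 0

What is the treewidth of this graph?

5

A width-5 tree decomposition is:
Bags: B1 = {1, 2, 3, 4, 5, 6}
Tree: (single bag)
A single bag containing all 6 vertices is trivially a valid decomposition of width 5. On the other hand G contains the 6-clique {1, 2, 3, 4, 5, 6}. A clique must lie in a single bag of any decomposition, so no decomposition can have width below 5. Combining the bounds, tw(G) = 5.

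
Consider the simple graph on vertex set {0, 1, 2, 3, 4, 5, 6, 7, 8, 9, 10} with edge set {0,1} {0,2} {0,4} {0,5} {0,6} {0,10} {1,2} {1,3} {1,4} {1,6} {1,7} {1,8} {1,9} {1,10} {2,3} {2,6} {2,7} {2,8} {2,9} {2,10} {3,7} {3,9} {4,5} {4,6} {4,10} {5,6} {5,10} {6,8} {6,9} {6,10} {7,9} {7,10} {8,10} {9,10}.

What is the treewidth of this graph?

4

A width-4 tree decomposition is:
Bags: B1 = {1, 2, 6, 9, 10}  B2 = {1, 2, 6, 8, 10}  B3 = {0, 1, 2, 6, 10}  B4 = {0, 1, 4, 6, 10}  B5 = {1, 2, 7, 9, 10}  B6 = {1, 2, 3, 7, 9}  B7 = {0, 4, 5, 6, 10}
Tree: B1–B2, B1–B3, B3–B4, B1–B5, B5–B6, B4–B7
The largest bag has 5 vertices, giving width 4; this decomposition certifies tw(G) ≤ 4. Conversely, {0, 1, 2, 6, 10} is a clique of size 5, and the vertices of any clique must share a bag in every tree decomposition; so some bag has ≥ 5 vertices and tw(G) ≥ 4. The upper and lower bounds meet at 4, so that is the treewidth.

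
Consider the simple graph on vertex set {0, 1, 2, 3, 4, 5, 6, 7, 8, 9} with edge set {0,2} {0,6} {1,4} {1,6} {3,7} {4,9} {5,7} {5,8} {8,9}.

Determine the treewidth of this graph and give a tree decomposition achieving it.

Treewidth 1.
One optimal decomposition is:
Bags: B1 = {3, 7}  B2 = {5, 7}  B3 = {5, 8}  B4 = {8, 9}  B5 = {4, 9}  B6 = {1, 4}  B7 = {1, 6}  B8 = {0, 6}  B9 = {0, 2}
Tree: B1–B2, B2–B3, B3–B4, B4–B5, B5–B6, B6–B7, B7–B8, B8–B9

Each bag holds 2 vertices, so the decomposition has width 1, which upper-bounds the treewidth. G has an edge, so its treewidth is at least 1. Hence tw(G) = 1 exactly.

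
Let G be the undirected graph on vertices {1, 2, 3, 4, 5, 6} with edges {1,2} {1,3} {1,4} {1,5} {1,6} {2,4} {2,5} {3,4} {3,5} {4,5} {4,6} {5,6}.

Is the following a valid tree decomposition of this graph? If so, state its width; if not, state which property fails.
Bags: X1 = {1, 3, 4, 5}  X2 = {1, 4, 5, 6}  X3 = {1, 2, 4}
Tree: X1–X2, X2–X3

A tree decomposition must satisfy three properties: every vertex lies in some bag; for every edge, both endpoints lie together in some bag; and for every vertex, the bags containing it form a connected subtree. Here edge (5,2) lies in no bag, so the decomposition is invalid.

No — edge (5,2) lies in no bag.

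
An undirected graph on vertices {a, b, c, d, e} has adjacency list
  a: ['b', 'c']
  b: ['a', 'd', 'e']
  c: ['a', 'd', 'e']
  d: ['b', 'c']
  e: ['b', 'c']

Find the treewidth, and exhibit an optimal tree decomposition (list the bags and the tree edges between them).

Treewidth 2.
One optimal decomposition is:
Bags: B1 = {b, c, d}  B2 = {a, b, c}  B3 = {b, c, e}
Tree: B1–B2, B2–B3

Each bag holds 3 vertices, so the decomposition has width 2, which upper-bounds the treewidth. The edges d–b–a–c–d form a cycle, so G is not a tree and its treewidth is at least 2. The upper and lower bounds meet at 2, so that is the treewidth.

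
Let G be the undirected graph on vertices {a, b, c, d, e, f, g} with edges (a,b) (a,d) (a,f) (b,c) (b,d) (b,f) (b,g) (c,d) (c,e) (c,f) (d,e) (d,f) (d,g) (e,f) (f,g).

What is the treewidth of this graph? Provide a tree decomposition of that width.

Every bag has size at most 4, so the width is 4 − 1 = 3 and tw(G) ≤ 3. Conversely, {c, d, e, f} is a clique of size 4, and the vertices of any clique must share a bag in every tree decomposition; so some bag has ≥ 4 vertices and tw(G) ≥ 3. Therefore the treewidth is 3.

Treewidth 3.
One such decomposition:
Bags: B1 = {a, b, d, f}  B2 = {b, c, d, f}  B3 = {c, d, e, f}  B4 = {b, d, f, g}
Tree: B1–B2, B2–B3, B1–B4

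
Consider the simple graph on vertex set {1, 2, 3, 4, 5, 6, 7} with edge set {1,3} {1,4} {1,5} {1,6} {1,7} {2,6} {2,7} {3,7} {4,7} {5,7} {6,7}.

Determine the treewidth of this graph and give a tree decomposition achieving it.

Each bag holds 3 vertices, so the decomposition has width 2, which upper-bounds the treewidth. For the lower bound, the 3 vertices {1, 3, 7} are pairwise adjacent, and any tree decomposition puts a clique entirely inside one bag — forcing width ≥ 2. Therefore the treewidth is 2.

Treewidth 2.
Bags: B1 = {1, 6, 7}  B2 = {1, 4, 7}  B3 = {1, 5, 7}  B4 = {2, 6, 7}  B5 = {1, 3, 7}
Tree: B1–B2, B2–B3, B1–B4, B2–B5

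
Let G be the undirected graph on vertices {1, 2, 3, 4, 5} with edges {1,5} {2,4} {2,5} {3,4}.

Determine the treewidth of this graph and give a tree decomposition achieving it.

Treewidth 1.
One such decomposition:
Bags: B1 = {3, 4}  B2 = {2, 4}  B3 = {2, 5}  B4 = {1, 5}
Tree: B1–B2, B2–B3, B3–B4

Each bag holds 2 vertices, so the decomposition has width 1, which upper-bounds the treewidth. Since G has at least one edge (e.g. 3–4), it is not an edgeless graph, so tw(G) ≥ 1. The upper and lower bounds meet at 1, so that is the treewidth.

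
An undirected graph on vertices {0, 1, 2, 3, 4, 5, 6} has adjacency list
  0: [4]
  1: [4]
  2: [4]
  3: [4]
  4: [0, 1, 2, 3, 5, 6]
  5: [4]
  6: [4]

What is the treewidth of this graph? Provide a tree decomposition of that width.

Treewidth 1.
One optimal decomposition is:
Bags: B1 = {4, 5}  B2 = {1, 4}  B3 = {4, 6}  B4 = {2, 4}  B5 = {3, 4}  B6 = {0, 4}
Tree: B1–B2, B2–B3, B2–B4, B2–B5, B5–B6

Every bag has size at most 2, so the width is 2 − 1 = 1 and tw(G) ≤ 1. Since G has at least one edge (e.g. 4–5), it is not an edgeless graph, so tw(G) ≥ 1. Hence tw(G) = 1 exactly.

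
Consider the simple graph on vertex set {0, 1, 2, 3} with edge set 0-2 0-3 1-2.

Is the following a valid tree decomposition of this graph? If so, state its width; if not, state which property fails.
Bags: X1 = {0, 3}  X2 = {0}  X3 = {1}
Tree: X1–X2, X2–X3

A tree decomposition must satisfy three properties: every vertex lies in some bag; for every edge, both endpoints lie together in some bag; and for every vertex, the bags containing it form a connected subtree. Here vertex 2 appears in no bag, so the decomposition is invalid.

No — vertex 2 appears in no bag.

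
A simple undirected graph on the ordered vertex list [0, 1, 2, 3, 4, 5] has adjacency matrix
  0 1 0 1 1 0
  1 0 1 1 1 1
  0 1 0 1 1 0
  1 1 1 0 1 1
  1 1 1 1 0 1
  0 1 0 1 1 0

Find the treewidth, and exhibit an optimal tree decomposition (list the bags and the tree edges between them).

Every bag has size at most 4, so the width is 4 − 1 = 3 and tw(G) ≤ 3. For the lower bound, the 4 vertices {0, 1, 3, 4} are pairwise adjacent, and any tree decomposition puts a clique entirely inside one bag — forcing width ≥ 3. Combining the bounds, tw(G) = 3.

Treewidth 3.
One optimal decomposition is:
Bags: B1 = {1, 2, 3, 4}  B2 = {1, 3, 4, 5}  B3 = {0, 1, 3, 4}
Tree: B1–B2, B2–B3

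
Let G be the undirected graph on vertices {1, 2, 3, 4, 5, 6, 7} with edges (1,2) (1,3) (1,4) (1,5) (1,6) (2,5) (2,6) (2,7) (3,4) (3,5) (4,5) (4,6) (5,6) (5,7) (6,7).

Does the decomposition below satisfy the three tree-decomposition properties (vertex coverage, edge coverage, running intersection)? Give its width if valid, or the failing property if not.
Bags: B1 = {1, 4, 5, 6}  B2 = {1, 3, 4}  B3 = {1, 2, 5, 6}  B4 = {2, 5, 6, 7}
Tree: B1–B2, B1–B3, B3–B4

No — edge (5,3) lies in no bag.

A tree decomposition must satisfy three properties: every vertex lies in some bag; for every edge, both endpoints lie together in some bag; and for every vertex, the bags containing it form a connected subtree. Here edge (5,3) lies in no bag, so the decomposition is invalid.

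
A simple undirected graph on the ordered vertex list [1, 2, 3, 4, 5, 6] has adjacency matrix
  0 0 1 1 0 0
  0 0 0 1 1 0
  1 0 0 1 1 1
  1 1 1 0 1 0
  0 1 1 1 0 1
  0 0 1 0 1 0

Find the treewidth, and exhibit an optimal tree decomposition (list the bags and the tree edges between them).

The largest bag has 3 vertices, giving width 2; this decomposition certifies tw(G) ≤ 2. For the lower bound, the 3 vertices {2, 4, 5} are pairwise adjacent, and any tree decomposition puts a clique entirely inside one bag — forcing width ≥ 2. The upper and lower bounds meet at 2, so that is the treewidth.

Treewidth 2.
Bags: B1 = {3, 4, 5}  B2 = {2, 4, 5}  B3 = {1, 3, 4}  B4 = {3, 5, 6}
Tree: B1–B2, B1–B3, B1–B4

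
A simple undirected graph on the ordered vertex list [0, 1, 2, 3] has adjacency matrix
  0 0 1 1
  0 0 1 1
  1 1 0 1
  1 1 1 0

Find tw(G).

2

A width-2 tree decomposition is:
Bags: B1 = {1, 2, 3}  B2 = {0, 2, 3}
Tree: B1–B2
The largest bag has 3 vertices, giving width 2; this decomposition certifies tw(G) ≤ 2. For the lower bound, the 3 vertices {0, 2, 3} are pairwise adjacent, and any tree decomposition puts a clique entirely inside one bag — forcing width ≥ 2. Therefore the treewidth is 2.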